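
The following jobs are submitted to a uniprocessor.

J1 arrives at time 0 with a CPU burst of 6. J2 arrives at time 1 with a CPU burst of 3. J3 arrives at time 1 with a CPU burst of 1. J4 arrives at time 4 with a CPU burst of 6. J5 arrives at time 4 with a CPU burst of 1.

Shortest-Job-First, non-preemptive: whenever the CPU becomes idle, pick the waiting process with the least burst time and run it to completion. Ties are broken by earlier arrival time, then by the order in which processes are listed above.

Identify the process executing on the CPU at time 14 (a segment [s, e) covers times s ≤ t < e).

Schedule: | J1 0-6 | J3 6-7 | J5 7-8 | J2 8-11 | J4 11-17 |
Completion: J1=6  J2=11  J3=7  J4=17  J5=8

J4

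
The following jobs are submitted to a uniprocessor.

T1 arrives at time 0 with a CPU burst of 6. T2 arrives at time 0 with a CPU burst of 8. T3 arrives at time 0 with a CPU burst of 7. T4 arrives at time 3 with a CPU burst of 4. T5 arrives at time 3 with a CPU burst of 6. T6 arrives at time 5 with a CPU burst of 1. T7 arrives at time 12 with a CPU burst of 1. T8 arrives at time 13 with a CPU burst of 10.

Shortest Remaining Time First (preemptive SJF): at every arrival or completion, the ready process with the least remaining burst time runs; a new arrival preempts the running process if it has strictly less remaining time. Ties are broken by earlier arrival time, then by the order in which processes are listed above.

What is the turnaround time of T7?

Gantt: | T1 0-6 | T6 6-7 | T4 7-11 | T5 11-12 | T7 12-13 | T5 13-18 | T3 18-25 | T2 25-33 | T8 33-43 |
Completion: T1=6  T2=33  T3=25  T4=11  T5=18  T6=7  T7=13  T8=43
Turnaround (C−A): T1=6  T2=33  T3=25  T4=8  T5=15  T6=2  T7=1  T8=30
Turnaround(T7) = completion − arrival = 13 − 12 = 1

1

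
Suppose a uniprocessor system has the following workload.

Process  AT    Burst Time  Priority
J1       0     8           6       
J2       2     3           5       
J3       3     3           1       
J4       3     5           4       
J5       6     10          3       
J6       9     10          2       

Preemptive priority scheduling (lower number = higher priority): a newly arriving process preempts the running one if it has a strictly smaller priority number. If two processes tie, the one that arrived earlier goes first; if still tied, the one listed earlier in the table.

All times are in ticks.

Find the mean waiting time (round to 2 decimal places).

15.33

Gantt: | J1 0-2 | J2 2-3 | J3 3-6 | J5 6-9 | J6 9-19 | J5 19-26 | J4 26-31 | J2 31-33 | J1 33-39 |
Completion: J1=39  J2=33  J3=6  J4=31  J5=26  J6=19
Waiting times: J1=31, J2=28, J3=0, J4=23, J5=10, J6=0
Average waiting = (31+28+0+23+10+0) / 6 = 92/6 = 15.33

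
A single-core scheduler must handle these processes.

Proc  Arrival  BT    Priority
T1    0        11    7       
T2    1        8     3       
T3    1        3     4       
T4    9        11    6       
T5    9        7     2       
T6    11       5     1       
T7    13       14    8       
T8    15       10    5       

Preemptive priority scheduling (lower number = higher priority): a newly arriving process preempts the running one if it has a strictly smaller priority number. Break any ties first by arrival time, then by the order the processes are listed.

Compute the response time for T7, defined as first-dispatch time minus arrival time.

42

Timeline: | T1 0-1 | T2 1-9 | T5 9-11 | T6 11-16 | T5 16-21 | T3 21-24 | T8 24-34 | T4 34-45 | T1 45-55 | T7 55-69 |
Completion: T1=55  T2=9  T3=24  T4=45  T5=21  T6=16  T7=69  T8=34
Response(T7) = first start − arrival = 55 − 13 = 42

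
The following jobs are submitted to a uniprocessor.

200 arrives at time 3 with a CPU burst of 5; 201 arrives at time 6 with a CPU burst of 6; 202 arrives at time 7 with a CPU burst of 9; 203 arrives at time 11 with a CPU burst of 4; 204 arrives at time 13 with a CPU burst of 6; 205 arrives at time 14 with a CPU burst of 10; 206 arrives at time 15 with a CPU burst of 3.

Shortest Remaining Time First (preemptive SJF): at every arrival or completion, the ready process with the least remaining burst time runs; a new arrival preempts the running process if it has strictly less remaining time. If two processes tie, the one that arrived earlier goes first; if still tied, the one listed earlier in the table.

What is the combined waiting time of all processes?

58

Gantt: | idle 0-3 | 200 3-8 | 201 8-14 | 203 14-18 | 206 18-21 | 204 21-27 | 202 27-36 | 205 36-46 |
Completion: 200=8  201=14  202=36  203=18  204=27  205=46  206=21
Waiting = turnaround − burst: 200=0, 201=2, 202=20, 203=3, 204=8, 205=22, 206=3
Total waiting = 0 + 2 + 20 + 3 + 8 + 22 + 3 = 58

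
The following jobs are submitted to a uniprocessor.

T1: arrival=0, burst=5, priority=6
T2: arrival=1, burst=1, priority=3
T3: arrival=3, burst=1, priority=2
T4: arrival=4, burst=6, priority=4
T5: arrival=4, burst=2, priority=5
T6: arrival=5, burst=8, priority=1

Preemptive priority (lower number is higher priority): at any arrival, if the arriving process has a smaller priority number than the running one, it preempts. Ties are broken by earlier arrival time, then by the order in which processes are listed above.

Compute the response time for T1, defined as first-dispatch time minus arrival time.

0

Schedule: | T1 0-1 | T2 1-2 | T1 2-3 | T3 3-4 | T4 4-5 | T6 5-13 | T4 13-18 | T5 18-20 | T1 20-23 |
Completion: T1=23  T2=2  T3=4  T4=18  T5=20  T6=13
Turnaround (C−A): T1=23  T2=1  T3=1  T4=14  T5=16  T6=8
Response(T1) = first start − arrival = 0 − 0 = 0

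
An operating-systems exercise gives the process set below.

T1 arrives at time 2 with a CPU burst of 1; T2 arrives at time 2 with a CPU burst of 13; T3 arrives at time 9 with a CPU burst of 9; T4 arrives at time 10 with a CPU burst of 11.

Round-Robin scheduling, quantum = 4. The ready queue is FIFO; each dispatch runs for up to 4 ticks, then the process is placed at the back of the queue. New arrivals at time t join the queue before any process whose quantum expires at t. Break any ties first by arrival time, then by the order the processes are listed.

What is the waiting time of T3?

15

Schedule: | idle 0-2 | T1 2-3 | T2 3-11 | T3 11-15 | T4 15-19 | T2 19-23 | T3 23-27 | T4 27-31 | T2 31-32 | T3 32-33 | T4 33-36 |
Completion: T1=3  T2=32  T3=33  T4=36
Turnaround (C−A): T1=1  T2=30  T3=24  T4=26
Waiting(T3) = turnaround − burst = 24 − 9 = 15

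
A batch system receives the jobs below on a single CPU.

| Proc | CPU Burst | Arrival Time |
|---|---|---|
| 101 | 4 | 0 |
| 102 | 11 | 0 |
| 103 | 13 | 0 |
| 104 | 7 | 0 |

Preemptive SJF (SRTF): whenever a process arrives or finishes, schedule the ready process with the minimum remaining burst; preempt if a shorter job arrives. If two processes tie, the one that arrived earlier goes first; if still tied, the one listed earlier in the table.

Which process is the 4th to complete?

103

Timeline: | 101 0-4 | 104 4-11 | 102 11-22 | 103 22-35 |
Completion: 101=4  102=22  103=35  104=11
Finish order: 101 → 104 → 102 → 103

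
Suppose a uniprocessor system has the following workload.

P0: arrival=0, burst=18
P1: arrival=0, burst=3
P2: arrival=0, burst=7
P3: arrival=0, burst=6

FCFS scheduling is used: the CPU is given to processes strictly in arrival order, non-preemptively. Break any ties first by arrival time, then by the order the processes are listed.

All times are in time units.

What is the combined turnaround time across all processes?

Timeline: | P0 0-18 | P1 18-21 | P2 21-28 | P3 28-34 |
Completion: P0=18  P1=21  P2=28  P3=34
Turnaround (C−A): P0=18  P1=21  P2=28  P3=34
Turnaround = completion − arrival: P0=18, P1=21, P2=28, P3=34
Total turnaround = 18 + 21 + 28 + 34 = 101

101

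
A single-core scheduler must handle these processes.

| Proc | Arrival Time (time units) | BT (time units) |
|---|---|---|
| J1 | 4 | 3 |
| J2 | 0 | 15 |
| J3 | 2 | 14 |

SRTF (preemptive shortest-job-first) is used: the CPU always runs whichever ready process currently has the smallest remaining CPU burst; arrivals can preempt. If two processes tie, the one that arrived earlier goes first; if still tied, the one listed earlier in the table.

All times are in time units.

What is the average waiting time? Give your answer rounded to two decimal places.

6.33

Schedule: | J2 0-4 | J1 4-7 | J2 7-18 | J3 18-32 |
Completion: J1=7  J2=18  J3=32
Waiting times: J1=0, J2=3, J3=16
Average waiting = (0+3+16) / 3 = 19/3 = 6.33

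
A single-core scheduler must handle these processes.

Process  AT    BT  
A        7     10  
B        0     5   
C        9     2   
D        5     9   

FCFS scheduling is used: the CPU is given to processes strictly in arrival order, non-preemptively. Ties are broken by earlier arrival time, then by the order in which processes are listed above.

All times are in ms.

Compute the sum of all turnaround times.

Timeline: | B 0-5 | D 5-14 | A 14-24 | C 24-26 |
Completion: A=24  B=5  C=26  D=14
Turnaround = completion − arrival: A=17, B=5, C=17, D=9
Total turnaround = 17 + 5 + 17 + 9 = 48

48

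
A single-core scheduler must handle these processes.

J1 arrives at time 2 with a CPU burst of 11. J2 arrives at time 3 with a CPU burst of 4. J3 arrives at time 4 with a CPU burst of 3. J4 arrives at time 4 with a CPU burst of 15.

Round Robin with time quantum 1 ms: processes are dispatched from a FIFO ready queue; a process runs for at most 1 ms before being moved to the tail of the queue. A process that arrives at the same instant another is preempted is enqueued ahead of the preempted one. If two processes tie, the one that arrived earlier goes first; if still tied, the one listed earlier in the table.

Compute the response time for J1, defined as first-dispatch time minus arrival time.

0

Schedule: | idle 0-2 | J1 2-3 | J2 3-4 | J1 4-5 | J3 5-6 | J4 6-7 | J2 7-8 | J1 8-9 | J3 9-10 | J4 10-11 | J2 11-12 | J1 12-13 | J3 13-14 | J4 14-15 | J2 15-16 | J1 16-17 | J4 17-18 | J1 18-19 | J4 19-20 | J1 20-21 | J4 21-22 | J1 22-23 | J4 23-24 | J1 24-25 | J4 25-26 | J1 26-27 | J4 27-28 | J1 28-29 | J4 29-35 |
Completion: J1=29  J2=16  J3=14  J4=35
Response(J1) = first start − arrival = 2 − 2 = 0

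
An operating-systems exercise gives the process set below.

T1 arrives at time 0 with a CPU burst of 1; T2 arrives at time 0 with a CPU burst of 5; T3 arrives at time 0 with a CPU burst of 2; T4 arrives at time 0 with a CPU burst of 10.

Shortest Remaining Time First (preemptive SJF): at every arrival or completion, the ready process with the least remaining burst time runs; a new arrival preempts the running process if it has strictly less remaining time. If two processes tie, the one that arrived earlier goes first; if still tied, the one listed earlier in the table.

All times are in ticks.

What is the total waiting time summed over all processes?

12

Gantt: | T1 0-1 | T3 1-3 | T2 3-8 | T4 8-18 |
Completion: T1=1  T2=8  T3=3  T4=18
Turnaround (C−A): T1=1  T2=8  T3=3  T4=18
Waiting = turnaround − burst: T1=0, T2=3, T3=1, T4=8
Total waiting = 0 + 3 + 1 + 8 = 12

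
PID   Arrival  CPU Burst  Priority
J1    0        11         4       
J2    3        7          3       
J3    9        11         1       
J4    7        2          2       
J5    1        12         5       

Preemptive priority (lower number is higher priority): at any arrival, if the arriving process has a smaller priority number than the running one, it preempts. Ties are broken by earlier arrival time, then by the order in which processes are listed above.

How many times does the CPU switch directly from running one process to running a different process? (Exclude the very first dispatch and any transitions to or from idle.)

Timeline: | J1 0-3 | J2 3-7 | J4 7-9 | J3 9-20 | J2 20-23 | J1 23-31 | J5 31-43 |
Completion: J1=31  J2=23  J3=20  J4=9  J5=43
Turnaround (C−A): J1=31  J2=20  J3=11  J4=2  J5=42

6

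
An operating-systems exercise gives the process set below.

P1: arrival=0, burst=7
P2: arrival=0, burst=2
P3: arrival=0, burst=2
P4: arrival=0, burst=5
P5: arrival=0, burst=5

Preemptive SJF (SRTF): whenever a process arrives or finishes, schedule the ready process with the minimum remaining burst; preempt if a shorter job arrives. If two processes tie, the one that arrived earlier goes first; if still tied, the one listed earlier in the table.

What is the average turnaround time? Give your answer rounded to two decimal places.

Gantt: | P2 0-2 | P3 2-4 | P4 4-9 | P5 9-14 | P1 14-21 |
Completion: P1=21  P2=2  P3=4  P4=9  P5=14
Turnaround (C−A): P1=21  P2=2  P3=4  P4=9  P5=14
Turnaround times: P1=21, P2=2, P3=4, P4=9, P5=14
Average turnaround = (21+2+4+9+14) / 5 = 50/5 = 10.00

10.00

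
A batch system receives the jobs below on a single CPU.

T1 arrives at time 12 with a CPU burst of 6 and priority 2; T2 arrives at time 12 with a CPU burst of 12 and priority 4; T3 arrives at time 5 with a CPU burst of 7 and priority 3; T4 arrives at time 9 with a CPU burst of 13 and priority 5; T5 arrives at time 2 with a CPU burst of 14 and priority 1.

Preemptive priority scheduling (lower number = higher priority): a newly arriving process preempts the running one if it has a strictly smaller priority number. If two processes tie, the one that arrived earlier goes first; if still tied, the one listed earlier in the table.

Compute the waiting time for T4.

32

Timeline: | idle 0-2 | T5 2-16 | T1 16-22 | T3 22-29 | T2 29-41 | T4 41-54 |
Completion: T1=22  T2=41  T3=29  T4=54  T5=16
Waiting(T4) = turnaround − burst = 45 − 13 = 32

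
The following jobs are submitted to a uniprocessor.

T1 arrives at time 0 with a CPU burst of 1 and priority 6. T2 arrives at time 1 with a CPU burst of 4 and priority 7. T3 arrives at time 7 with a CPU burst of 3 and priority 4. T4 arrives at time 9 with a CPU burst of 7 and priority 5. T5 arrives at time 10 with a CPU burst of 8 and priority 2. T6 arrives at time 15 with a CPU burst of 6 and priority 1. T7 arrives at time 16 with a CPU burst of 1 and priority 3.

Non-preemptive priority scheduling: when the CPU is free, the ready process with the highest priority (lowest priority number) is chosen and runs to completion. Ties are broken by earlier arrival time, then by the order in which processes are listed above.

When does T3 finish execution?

10

Timeline: | T1 0-1 | T2 1-5 | idle 5-7 | T3 7-10 | T5 10-18 | T6 18-24 | T7 24-25 | T4 25-32 |
Completion: T1=1  T2=5  T3=10  T4=32  T5=18  T6=24  T7=25
Turnaround (C−A): T1=1  T2=4  T3=3  T4=23  T5=8  T6=9  T7=9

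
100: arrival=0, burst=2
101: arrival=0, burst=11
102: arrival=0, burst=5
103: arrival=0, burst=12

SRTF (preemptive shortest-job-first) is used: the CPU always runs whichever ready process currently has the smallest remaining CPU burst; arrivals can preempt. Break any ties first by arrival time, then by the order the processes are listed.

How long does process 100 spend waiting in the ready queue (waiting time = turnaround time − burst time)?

Schedule: | 100 0-2 | 102 2-7 | 101 7-18 | 103 18-30 |
Completion: 100=2  101=18  102=7  103=30
Waiting(100) = turnaround − burst = 2 − 2 = 0

0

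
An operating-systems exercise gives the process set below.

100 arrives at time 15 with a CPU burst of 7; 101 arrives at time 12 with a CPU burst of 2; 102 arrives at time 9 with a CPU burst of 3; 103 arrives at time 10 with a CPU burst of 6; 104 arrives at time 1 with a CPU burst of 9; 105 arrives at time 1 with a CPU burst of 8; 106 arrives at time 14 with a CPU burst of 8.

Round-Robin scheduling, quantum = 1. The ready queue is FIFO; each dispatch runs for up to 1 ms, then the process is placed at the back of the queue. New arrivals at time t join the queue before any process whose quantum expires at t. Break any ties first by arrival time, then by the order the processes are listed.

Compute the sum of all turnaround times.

168

Timeline: | idle 0-1 | 104 1-2 | 105 2-3 | 104 3-4 | 105 4-5 | 104 5-6 | 105 6-7 | 104 7-8 | 105 8-9 | 104 9-10 | 102 10-11 | 105 11-12 | 103 12-13 | 104 13-14 | 102 14-15 | 101 15-16 | 105 16-17 | 103 17-18 | 106 18-19 | 104 19-20 | 100 20-21 | 102 21-22 | 101 22-23 | 105 23-24 | 103 24-25 | 106 25-26 | 104 26-27 | 100 27-28 | 105 28-29 | 103 29-30 | 106 30-31 | 104 31-32 | 100 32-33 | 103 33-34 | 106 34-35 | 100 35-36 | 103 36-37 | 106 37-38 | 100 38-39 | 106 39-40 | 100 40-41 | 106 41-42 | 100 42-43 | 106 43-44 |
Completion: 100=43  101=23  102=22  103=37  104=32  105=29  106=44
Turnaround = completion − arrival: 100=28, 101=11, 102=13, 103=27, 104=31, 105=28, 106=30
Total turnaround = 28 + 11 + 13 + 27 + 31 + 28 + 30 = 168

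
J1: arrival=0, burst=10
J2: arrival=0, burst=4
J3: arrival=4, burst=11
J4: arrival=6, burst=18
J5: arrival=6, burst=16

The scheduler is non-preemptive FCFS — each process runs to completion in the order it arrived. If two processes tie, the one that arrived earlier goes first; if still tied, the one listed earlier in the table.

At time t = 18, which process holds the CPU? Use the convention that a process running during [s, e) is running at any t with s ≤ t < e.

Timeline: | J1 0-10 | J2 10-14 | J3 14-25 | J4 25-43 | J5 43-59 |
Completion: J1=10  J2=14  J3=25  J4=43  J5=59
Turnaround (C−A): J1=10  J2=14  J3=21  J4=37  J5=53

J3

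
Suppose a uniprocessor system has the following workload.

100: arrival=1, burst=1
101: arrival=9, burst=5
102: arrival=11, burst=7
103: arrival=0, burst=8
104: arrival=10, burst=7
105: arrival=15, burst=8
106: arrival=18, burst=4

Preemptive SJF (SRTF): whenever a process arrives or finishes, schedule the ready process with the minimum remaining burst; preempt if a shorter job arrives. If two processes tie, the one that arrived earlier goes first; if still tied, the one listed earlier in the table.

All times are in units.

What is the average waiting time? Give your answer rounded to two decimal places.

Gantt: | 103 0-1 | 100 1-2 | 103 2-9 | 101 9-14 | 104 14-21 | 106 21-25 | 102 25-32 | 105 32-40 |
Completion: 100=2  101=14  102=32  103=9  104=21  105=40  106=25
Turnaround (C−A): 100=1  101=5  102=21  103=9  104=11  105=25  106=7
Waiting times: 100=0, 101=0, 102=14, 103=1, 104=4, 105=17, 106=3
Average waiting = (0+0+14+1+4+17+3) / 7 = 39/7 = 5.57

5.57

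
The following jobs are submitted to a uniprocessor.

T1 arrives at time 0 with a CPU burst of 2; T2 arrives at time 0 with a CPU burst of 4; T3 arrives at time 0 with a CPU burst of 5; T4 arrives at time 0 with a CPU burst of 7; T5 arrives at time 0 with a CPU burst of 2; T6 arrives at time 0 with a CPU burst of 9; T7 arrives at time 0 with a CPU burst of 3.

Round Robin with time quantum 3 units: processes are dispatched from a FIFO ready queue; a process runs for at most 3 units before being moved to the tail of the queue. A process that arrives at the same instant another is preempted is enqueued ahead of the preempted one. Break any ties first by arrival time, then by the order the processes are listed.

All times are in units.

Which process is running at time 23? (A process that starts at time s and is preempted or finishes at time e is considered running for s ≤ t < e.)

Timeline: | T1 0-2 | T2 2-5 | T3 5-8 | T4 8-11 | T5 11-13 | T6 13-16 | T7 16-19 | T2 19-20 | T3 20-22 | T4 22-25 | T6 25-28 | T4 28-29 | T6 29-32 |
Completion: T1=2  T2=20  T3=22  T4=29  T5=13  T6=32  T7=19
Turnaround (C−A): T1=2  T2=20  T3=22  T4=29  T5=13  T6=32  T7=19

T4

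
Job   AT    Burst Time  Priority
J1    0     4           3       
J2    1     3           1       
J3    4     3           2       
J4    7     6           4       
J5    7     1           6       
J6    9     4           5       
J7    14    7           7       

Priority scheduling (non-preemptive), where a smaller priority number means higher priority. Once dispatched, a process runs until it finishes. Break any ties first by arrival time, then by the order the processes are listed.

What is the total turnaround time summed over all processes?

64

Timeline: | J1 0-4 | J2 4-7 | J3 7-10 | J4 10-16 | J6 16-20 | J5 20-21 | J7 21-28 |
Completion: J1=4  J2=7  J3=10  J4=16  J5=21  J6=20  J7=28
Turnaround = completion − arrival: J1=4, J2=6, J3=6, J4=9, J5=14, J6=11, J7=14
Total turnaround = 4 + 6 + 6 + 9 + 14 + 11 + 14 = 64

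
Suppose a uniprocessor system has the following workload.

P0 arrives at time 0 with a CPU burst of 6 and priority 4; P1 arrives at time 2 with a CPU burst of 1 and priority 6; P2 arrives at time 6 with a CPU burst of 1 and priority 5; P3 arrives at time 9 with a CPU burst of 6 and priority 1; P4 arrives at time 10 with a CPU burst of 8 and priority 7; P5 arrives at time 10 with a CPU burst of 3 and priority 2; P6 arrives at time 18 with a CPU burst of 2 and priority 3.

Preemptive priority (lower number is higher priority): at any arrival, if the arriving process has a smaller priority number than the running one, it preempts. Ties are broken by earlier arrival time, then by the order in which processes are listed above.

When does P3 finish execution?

Gantt: | P0 0-6 | P2 6-7 | P1 7-8 | idle 8-9 | P3 9-15 | P5 15-18 | P6 18-20 | P4 20-28 |
Completion: P0=6  P1=8  P2=7  P3=15  P4=28  P5=18  P6=20
Turnaround (C−A): P0=6  P1=6  P2=1  P3=6  P4=18  P5=8  P6=2

15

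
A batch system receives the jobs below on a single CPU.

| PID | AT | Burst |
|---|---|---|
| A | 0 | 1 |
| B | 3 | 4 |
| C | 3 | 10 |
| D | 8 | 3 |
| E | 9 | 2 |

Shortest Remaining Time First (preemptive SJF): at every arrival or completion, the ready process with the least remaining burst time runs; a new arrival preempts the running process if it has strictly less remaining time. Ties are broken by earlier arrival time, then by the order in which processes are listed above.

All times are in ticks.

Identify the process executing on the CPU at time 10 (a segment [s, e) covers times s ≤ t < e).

D

Gantt: | A 0-1 | idle 1-3 | B 3-7 | C 7-8 | D 8-11 | E 11-13 | C 13-22 |
Completion: A=1  B=7  C=22  D=11  E=13
Turnaround (C−A): A=1  B=4  C=19  D=3  E=4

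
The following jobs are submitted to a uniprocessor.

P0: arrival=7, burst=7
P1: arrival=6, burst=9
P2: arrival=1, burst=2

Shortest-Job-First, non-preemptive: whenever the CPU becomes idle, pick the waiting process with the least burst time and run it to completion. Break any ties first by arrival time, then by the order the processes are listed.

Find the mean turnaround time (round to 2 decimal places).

8.67

Gantt: | idle 0-1 | P2 1-3 | idle 3-6 | P1 6-15 | P0 15-22 |
Completion: P0=22  P1=15  P2=3
Turnaround (C−A): P0=15  P1=9  P2=2
Turnaround times: P0=15, P1=9, P2=2
Average turnaround = (15+9+2) / 3 = 26/3 = 8.67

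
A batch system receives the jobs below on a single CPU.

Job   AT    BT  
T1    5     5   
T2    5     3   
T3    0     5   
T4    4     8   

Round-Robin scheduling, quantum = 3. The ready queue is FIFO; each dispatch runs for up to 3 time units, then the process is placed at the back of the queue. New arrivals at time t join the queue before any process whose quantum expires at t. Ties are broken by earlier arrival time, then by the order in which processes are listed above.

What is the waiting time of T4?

9

Timeline: | T3 0-5 | T4 5-8 | T1 8-11 | T2 11-14 | T4 14-17 | T1 17-19 | T4 19-21 |
Completion: T1=19  T2=14  T3=5  T4=21
Turnaround (C−A): T1=14  T2=9  T3=5  T4=17
Waiting(T4) = turnaround − burst = 17 − 8 = 9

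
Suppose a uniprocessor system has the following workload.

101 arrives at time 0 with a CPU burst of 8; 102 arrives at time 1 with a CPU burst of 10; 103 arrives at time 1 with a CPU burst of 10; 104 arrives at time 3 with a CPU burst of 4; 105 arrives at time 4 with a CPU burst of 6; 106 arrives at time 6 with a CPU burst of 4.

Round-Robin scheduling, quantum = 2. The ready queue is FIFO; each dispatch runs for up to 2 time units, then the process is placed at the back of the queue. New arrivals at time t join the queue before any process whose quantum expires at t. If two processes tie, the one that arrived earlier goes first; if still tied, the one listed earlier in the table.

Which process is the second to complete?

Gantt: | 101 0-2 | 102 2-4 | 103 4-6 | 101 6-8 | 104 8-10 | 105 10-12 | 102 12-14 | 106 14-16 | 103 16-18 | 101 18-20 | 104 20-22 | 105 22-24 | 102 24-26 | 106 26-28 | 103 28-30 | 101 30-32 | 105 32-34 | 102 34-36 | 103 36-38 | 102 38-40 | 103 40-42 |
Completion: 101=32  102=40  103=42  104=22  105=34  106=28
Turnaround (C−A): 101=32  102=39  103=41  104=19  105=30  106=22
Finish order: 104 → 106 → 101 → 105 → 102 → 103

106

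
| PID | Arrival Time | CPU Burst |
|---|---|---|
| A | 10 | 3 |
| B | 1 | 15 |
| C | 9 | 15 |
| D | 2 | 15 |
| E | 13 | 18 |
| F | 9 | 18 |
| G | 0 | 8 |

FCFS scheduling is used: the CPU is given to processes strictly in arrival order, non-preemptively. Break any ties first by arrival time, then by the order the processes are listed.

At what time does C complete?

Timeline: | G 0-8 | B 8-23 | D 23-38 | C 38-53 | F 53-71 | A 71-74 | E 74-92 |
Completion: A=74  B=23  C=53  D=38  E=92  F=71  G=8

53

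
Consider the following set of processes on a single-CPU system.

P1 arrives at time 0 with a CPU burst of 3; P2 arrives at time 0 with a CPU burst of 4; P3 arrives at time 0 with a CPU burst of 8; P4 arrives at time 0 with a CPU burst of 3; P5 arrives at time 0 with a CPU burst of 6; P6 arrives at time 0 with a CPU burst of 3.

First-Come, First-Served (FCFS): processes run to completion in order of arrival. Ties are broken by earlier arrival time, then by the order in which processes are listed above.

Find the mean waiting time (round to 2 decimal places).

Schedule: | P1 0-3 | P2 3-7 | P3 7-15 | P4 15-18 | P5 18-24 | P6 24-27 |
Completion: P1=3  P2=7  P3=15  P4=18  P5=24  P6=27
Turnaround (C−A): P1=3  P2=7  P3=15  P4=18  P5=24  P6=27
Waiting times: P1=0, P2=3, P3=7, P4=15, P5=18, P6=24
Average waiting = (0+3+7+15+18+24) / 6 = 67/6 = 11.17

11.17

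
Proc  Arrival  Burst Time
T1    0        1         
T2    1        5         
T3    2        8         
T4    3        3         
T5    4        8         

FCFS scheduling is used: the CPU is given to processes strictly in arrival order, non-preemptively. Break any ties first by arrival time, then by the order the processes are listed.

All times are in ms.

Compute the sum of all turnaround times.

53

Timeline: | T1 0-1 | T2 1-6 | T3 6-14 | T4 14-17 | T5 17-25 |
Completion: T1=1  T2=6  T3=14  T4=17  T5=25
Turnaround (C−A): T1=1  T2=5  T3=12  T4=14  T5=21
Turnaround = completion − arrival: T1=1, T2=5, T3=12, T4=14, T5=21
Total turnaround = 1 + 5 + 12 + 14 + 21 = 53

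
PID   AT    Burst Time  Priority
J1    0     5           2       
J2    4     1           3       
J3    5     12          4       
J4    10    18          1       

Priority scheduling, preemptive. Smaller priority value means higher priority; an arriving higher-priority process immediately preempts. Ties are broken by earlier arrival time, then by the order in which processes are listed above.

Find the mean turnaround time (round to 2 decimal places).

14.00

Gantt: | J1 0-5 | J2 5-6 | J3 6-10 | J4 10-28 | J3 28-36 |
Completion: J1=5  J2=6  J3=36  J4=28
Turnaround (C−A): J1=5  J2=2  J3=31  J4=18
Turnaround times: J1=5, J2=2, J3=31, J4=18
Average turnaround = (5+2+31+18) / 4 = 56/4 = 14.00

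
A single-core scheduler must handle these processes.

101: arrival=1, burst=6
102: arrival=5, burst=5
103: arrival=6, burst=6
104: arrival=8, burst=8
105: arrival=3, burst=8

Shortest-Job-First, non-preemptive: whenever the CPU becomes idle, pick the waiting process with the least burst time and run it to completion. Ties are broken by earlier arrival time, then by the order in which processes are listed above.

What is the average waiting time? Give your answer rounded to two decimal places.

8.20

Schedule: | idle 0-1 | 101 1-7 | 102 7-12 | 103 12-18 | 105 18-26 | 104 26-34 |
Completion: 101=7  102=12  103=18  104=34  105=26
Waiting times: 101=0, 102=2, 103=6, 104=18, 105=15
Average waiting = (0+2+6+18+15) / 5 = 41/5 = 8.20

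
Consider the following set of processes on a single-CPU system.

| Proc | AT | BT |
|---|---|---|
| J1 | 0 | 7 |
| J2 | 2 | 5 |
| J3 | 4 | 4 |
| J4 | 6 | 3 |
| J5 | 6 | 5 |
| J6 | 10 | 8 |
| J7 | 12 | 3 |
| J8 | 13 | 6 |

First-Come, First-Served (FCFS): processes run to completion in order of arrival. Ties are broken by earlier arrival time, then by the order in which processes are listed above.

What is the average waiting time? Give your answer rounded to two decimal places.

11.50

Gantt: | J1 0-7 | J2 7-12 | J3 12-16 | J4 16-19 | J5 19-24 | J6 24-32 | J7 32-35 | J8 35-41 |
Completion: J1=7  J2=12  J3=16  J4=19  J5=24  J6=32  J7=35  J8=41
Turnaround (C−A): J1=7  J2=10  J3=12  J4=13  J5=18  J6=22  J7=23  J8=28
Waiting times: J1=0, J2=5, J3=8, J4=10, J5=13, J6=14, J7=20, J8=22
Average waiting = (0+5+8+10+13+14+20+22) / 8 = 92/8 = 11.50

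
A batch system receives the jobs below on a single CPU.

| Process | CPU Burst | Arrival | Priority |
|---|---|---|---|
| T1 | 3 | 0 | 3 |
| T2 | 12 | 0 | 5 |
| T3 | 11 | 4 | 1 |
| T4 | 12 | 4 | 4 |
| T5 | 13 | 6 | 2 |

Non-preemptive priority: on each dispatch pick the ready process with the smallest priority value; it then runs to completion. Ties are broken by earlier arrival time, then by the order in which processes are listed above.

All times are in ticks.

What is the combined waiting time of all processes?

69

Schedule: | T1 0-3 | T2 3-15 | T3 15-26 | T5 26-39 | T4 39-51 |
Completion: T1=3  T2=15  T3=26  T4=51  T5=39
Waiting = turnaround − burst: T1=0, T2=3, T3=11, T4=35, T5=20
Total waiting = 0 + 3 + 11 + 35 + 20 = 69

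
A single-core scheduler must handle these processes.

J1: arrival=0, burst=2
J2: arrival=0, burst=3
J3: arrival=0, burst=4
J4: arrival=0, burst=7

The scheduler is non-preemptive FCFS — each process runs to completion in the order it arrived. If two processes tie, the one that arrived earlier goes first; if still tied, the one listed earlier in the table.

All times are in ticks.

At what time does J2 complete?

Gantt: | J1 0-2 | J2 2-5 | J3 5-9 | J4 9-16 |
Completion: J1=2  J2=5  J3=9  J4=16

5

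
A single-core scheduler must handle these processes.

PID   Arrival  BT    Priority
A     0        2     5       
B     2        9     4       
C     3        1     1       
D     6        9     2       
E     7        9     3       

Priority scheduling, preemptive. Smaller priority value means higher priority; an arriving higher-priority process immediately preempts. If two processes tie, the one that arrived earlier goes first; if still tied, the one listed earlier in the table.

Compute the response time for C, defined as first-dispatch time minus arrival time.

Schedule: | A 0-2 | B 2-3 | C 3-4 | B 4-6 | D 6-15 | E 15-24 | B 24-30 |
Completion: A=2  B=30  C=4  D=15  E=24
Response(C) = first start − arrival = 3 − 3 = 0

0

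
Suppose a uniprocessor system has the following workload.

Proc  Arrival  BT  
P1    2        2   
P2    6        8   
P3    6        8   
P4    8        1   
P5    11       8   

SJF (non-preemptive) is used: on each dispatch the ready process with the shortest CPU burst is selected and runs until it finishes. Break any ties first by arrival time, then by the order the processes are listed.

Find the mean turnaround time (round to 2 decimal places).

Timeline: | idle 0-2 | P1 2-4 | idle 4-6 | P2 6-14 | P4 14-15 | P3 15-23 | P5 23-31 |
Completion: P1=4  P2=14  P3=23  P4=15  P5=31
Turnaround times: P1=2, P2=8, P3=17, P4=7, P5=20
Average turnaround = (2+8+17+7+20) / 5 = 54/5 = 10.80

10.80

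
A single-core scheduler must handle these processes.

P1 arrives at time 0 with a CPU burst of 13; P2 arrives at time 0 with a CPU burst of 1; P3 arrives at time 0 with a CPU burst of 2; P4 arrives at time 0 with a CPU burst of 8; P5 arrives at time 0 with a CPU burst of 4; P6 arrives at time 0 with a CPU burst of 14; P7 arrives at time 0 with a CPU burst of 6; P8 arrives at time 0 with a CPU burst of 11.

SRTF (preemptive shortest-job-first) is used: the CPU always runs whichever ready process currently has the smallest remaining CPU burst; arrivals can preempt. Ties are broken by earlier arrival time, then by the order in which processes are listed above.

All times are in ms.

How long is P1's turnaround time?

Schedule: | P2 0-1 | P3 1-3 | P5 3-7 | P7 7-13 | P4 13-21 | P8 21-32 | P1 32-45 | P6 45-59 |
Completion: P1=45  P2=1  P3=3  P4=21  P5=7  P6=59  P7=13  P8=32
Turnaround(P1) = completion − arrival = 45 − 0 = 45

45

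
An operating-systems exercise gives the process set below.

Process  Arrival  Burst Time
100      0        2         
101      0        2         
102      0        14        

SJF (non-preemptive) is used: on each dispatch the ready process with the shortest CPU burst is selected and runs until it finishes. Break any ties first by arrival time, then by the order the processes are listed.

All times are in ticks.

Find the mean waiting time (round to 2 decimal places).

2.00

Gantt: | 100 0-2 | 101 2-4 | 102 4-18 |
Completion: 100=2  101=4  102=18
Waiting times: 100=0, 101=2, 102=4
Average waiting = (0+2+4) / 3 = 6/3 = 2.00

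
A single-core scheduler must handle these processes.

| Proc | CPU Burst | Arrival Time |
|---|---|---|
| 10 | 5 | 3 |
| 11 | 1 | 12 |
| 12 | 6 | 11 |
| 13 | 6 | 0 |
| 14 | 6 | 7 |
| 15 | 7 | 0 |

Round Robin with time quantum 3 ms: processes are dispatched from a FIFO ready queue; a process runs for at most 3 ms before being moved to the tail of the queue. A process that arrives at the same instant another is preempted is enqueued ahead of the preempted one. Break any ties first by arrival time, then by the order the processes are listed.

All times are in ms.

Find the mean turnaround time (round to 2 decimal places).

Gantt: | 13 0-3 | 15 3-6 | 10 6-9 | 13 9-12 | 15 12-15 | 14 15-18 | 10 18-20 | 12 20-23 | 11 23-24 | 15 24-25 | 14 25-28 | 12 28-31 |
Completion: 10=20  11=24  12=31  13=12  14=28  15=25
Turnaround (C−A): 10=17  11=12  12=20  13=12  14=21  15=25
Turnaround times: 10=17, 11=12, 12=20, 13=12, 14=21, 15=25
Average turnaround = (17+12+20+12+21+25) / 6 = 107/6 = 17.83

17.83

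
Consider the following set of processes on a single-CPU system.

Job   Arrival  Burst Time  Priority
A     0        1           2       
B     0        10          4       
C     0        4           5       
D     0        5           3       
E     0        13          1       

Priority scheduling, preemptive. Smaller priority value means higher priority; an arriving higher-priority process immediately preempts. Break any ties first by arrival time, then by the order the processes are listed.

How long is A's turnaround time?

14

Schedule: | E 0-13 | A 13-14 | D 14-19 | B 19-29 | C 29-33 |
Completion: A=14  B=29  C=33  D=19  E=13
Turnaround (C−A): A=14  B=29  C=33  D=19  E=13
Turnaround(A) = completion − arrival = 14 − 0 = 14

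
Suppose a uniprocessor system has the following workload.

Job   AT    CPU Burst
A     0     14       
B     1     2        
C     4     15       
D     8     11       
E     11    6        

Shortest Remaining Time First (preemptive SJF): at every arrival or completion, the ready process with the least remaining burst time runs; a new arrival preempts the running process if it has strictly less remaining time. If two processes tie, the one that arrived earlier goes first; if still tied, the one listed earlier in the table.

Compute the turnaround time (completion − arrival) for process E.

Timeline: | A 0-1 | B 1-3 | A 3-16 | E 16-22 | D 22-33 | C 33-48 |
Completion: A=16  B=3  C=48  D=33  E=22
Turnaround(E) = completion − arrival = 22 − 11 = 11

11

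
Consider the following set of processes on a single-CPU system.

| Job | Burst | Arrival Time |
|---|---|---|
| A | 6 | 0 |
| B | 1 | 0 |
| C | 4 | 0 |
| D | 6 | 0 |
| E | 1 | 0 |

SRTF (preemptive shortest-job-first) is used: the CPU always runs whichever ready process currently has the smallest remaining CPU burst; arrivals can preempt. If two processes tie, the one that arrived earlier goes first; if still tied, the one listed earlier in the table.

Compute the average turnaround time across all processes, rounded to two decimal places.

7.80

Schedule: | B 0-1 | E 1-2 | C 2-6 | A 6-12 | D 12-18 |
Completion: A=12  B=1  C=6  D=18  E=2
Turnaround (C−A): A=12  B=1  C=6  D=18  E=2
Turnaround times: A=12, B=1, C=6, D=18, E=2
Average turnaround = (12+1+6+18+2) / 5 = 39/5 = 7.80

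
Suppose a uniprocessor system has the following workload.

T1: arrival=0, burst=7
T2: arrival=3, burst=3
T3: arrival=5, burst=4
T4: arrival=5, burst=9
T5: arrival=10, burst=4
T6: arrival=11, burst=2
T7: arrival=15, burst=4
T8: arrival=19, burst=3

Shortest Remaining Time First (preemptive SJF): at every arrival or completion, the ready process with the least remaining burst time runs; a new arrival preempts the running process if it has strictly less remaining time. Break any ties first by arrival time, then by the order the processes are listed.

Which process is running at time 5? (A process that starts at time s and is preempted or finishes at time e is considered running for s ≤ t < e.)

Timeline: | T1 0-3 | T2 3-6 | T1 6-10 | T3 10-11 | T6 11-13 | T3 13-16 | T5 16-20 | T8 20-23 | T7 23-27 | T4 27-36 |
Completion: T1=10  T2=6  T3=16  T4=36  T5=20  T6=13  T7=27  T8=23
Turnaround (C−A): T1=10  T2=3  T3=11  T4=31  T5=10  T6=2  T7=12  T8=4

T2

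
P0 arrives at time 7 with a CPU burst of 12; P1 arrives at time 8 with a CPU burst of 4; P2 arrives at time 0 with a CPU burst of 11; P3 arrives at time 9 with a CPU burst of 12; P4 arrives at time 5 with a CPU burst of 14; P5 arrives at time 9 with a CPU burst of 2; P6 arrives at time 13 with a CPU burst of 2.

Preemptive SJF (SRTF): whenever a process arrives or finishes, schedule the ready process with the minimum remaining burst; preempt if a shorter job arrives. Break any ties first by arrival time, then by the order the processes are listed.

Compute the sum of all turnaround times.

Schedule: | P2 0-11 | P5 11-13 | P6 13-15 | P1 15-19 | P0 19-31 | P3 31-43 | P4 43-57 |
Completion: P0=31  P1=19  P2=11  P3=43  P4=57  P5=13  P6=15
Turnaround = completion − arrival: P0=24, P1=11, P2=11, P3=34, P4=52, P5=4, P6=2
Total turnaround = 24 + 11 + 11 + 34 + 52 + 4 + 2 = 138

138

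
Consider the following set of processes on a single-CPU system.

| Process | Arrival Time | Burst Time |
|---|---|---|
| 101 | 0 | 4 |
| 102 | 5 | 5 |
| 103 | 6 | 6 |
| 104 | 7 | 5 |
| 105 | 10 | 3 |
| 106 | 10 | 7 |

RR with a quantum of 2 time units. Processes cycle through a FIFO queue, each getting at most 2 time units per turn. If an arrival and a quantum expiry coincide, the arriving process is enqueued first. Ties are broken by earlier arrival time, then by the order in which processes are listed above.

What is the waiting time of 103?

Timeline: | 101 0-4 | idle 4-5 | 102 5-7 | 103 7-9 | 104 9-11 | 102 11-13 | 103 13-15 | 105 15-17 | 106 17-19 | 104 19-21 | 102 21-22 | 103 22-24 | 105 24-25 | 106 25-27 | 104 27-28 | 106 28-31 |
Completion: 101=4  102=22  103=24  104=28  105=25  106=31
Turnaround (C−A): 101=4  102=17  103=18  104=21  105=15  106=21
Waiting(103) = turnaround − burst = 18 − 6 = 12

12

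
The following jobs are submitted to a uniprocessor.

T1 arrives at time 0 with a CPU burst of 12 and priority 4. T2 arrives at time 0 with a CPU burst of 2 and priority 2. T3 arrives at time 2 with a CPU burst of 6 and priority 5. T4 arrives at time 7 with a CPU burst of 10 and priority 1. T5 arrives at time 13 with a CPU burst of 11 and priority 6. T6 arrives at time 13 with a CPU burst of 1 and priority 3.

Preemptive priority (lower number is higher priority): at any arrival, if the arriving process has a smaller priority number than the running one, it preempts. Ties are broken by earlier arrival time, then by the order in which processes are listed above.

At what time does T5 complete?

42

Schedule: | T2 0-2 | T1 2-7 | T4 7-17 | T6 17-18 | T1 18-25 | T3 25-31 | T5 31-42 |
Completion: T1=25  T2=2  T3=31  T4=17  T5=42  T6=18
Turnaround (C−A): T1=25  T2=2  T3=29  T4=10  T5=29  T6=5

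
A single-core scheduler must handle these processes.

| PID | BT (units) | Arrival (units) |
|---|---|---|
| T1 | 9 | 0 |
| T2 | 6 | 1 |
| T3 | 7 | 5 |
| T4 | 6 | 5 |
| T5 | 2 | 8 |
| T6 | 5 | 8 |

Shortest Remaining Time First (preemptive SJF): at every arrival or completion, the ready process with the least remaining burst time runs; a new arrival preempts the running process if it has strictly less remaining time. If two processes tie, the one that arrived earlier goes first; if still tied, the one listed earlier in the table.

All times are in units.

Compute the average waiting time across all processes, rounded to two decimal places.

8.67

Gantt: | T1 0-1 | T2 1-7 | T4 7-8 | T5 8-10 | T4 10-15 | T6 15-20 | T3 20-27 | T1 27-35 |
Completion: T1=35  T2=7  T3=27  T4=15  T5=10  T6=20
Waiting times: T1=26, T2=0, T3=15, T4=4, T5=0, T6=7
Average waiting = (26+0+15+4+0+7) / 6 = 52/6 = 8.67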